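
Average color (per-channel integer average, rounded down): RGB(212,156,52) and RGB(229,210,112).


Midpoint: each channel = ⌊(C₁+C₂)/2⌋
R: ⌊(212+229)/2⌋ = 220
G: ⌊(156+210)/2⌋ = 183
B: ⌊(52+112)/2⌋ = 82
= RGB(220, 183, 82)


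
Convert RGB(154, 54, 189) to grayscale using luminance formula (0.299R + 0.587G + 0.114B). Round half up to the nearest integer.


Gray = 0.299×R + 0.587×G + 0.114×B
Gray = 0.299×154 + 0.587×54 + 0.114×189
Gray = 46.046 + 31.698 + 21.546
Gray = 99.290 → round half up → 99
Gray = 99


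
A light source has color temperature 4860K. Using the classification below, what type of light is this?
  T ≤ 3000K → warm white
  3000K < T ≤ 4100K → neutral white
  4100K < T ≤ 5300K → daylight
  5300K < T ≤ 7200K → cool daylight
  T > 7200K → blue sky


Temperature: 4860K
4100K < 4860K ≤ 5300K → daylight
Classification: daylight


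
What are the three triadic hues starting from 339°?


Triadic: equally spaced at 120° intervals
H1 = 339°
H2 = (339 + 120) mod 360 = 99°
H3 = (339 + 240) mod 360 = 219°
Triadic = 339°, 99°, 219°


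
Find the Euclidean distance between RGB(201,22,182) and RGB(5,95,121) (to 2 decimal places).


d = √[(R₁-R₂)² + (G₁-G₂)² + (B₁-B₂)²]
d = √[(201-5)² + (22-95)² + (182-121)²]
d = √[38416 + 5329 + 3721]
d = √47466
d ≈ 217.87


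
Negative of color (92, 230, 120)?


Invert: (255-R, 255-G, 255-B)
R: 255-92 = 163
G: 255-230 = 25
B: 255-120 = 135
= RGB(163, 25, 135)


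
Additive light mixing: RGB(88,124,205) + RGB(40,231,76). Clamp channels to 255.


Additive: each channel = min(255, C₁+C₂)
R: 88+40 = 128 → 128
G: 124+231 = 355 → 255
B: 205+76 = 281 → 255
= RGB(128, 255, 255)


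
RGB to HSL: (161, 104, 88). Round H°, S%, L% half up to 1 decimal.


Normalize: R'=161/255≈0.6314, G'=104/255≈0.4078, B'=88/255≈0.3451
Max=161/255, Min=88/255, Δ=Max-Min=73/255
L = (Max+Min)/2 = (161+88)/510 = 249/510 = 0.48823… → L = 48.8%
L ≤ 0.5 → S = Δ/(Max+Min) = 73/(161+88) = 73/249 = 0.29317… → S = 29.3%
(the 1/255 factors cancel in S and H, so raw channel differences can be used)
Max is R' → H = 60 × (((G-B)/Δ) mod 6) = 60 × (((104-88)/73) mod 6)
  16/73 = 0.2191…
  H = 60 × 0.2191… = 13.150…° → H = 13.2°
= HSL(13.2°, 29.3%, 48.8%)


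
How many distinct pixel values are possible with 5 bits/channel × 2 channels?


Total bits = 5 bits/channel × 2 channels = 10 bits
Distinct pixel values = 2^10
= 1,024 pixel values


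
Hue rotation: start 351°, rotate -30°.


New hue = (H + rotation) mod 360
New hue = (351 -30) mod 360
= 321 mod 360
= 321°


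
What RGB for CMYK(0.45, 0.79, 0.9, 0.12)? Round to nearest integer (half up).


R = 255 × (1-C) × (1-K) = 255 × 0.55 × 0.88 = 123.42 → 123
G = 255 × (1-M) × (1-K) = 255 × 0.21 × 0.88 = 47.124 → 47
B = 255 × (1-Y) × (1-K) = 255 × 0.10 × 0.88 = 22.44 → 22
= RGB(123, 47, 22)


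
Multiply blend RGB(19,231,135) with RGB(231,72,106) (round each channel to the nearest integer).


Multiply: C = A×B/255, rounded to nearest integer
R: 19×231/255 = 4389/255 ≈ 17.212 → 17
G: 231×72/255 = 16632/255 ≈ 65.224 → 65
B: 135×106/255 = 14310/255 ≈ 56.118 → 56
= RGB(17, 65, 56)


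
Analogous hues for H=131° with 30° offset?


Base hue: 131°
Left analog: (131 - 30) mod 360 = 101°
Right analog: (131 + 30) mod 360 = 161°
Analogous hues = 101° and 161°


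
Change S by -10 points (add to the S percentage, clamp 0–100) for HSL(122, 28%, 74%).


Original S = 28%
Adjustment = -10 percentage points
New S = 28 + (-10) = 18
Clamp to [0, 100] → 18
= HSL(122°, 18%, 74%)


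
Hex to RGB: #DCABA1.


DC → 220 (R)
AB → 171 (G)
A1 → 161 (B)
= RGB(220, 171, 161)


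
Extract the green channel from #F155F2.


Color: #F155F2
R = F1 = 241
G = 55 = 85
B = F2 = 242
Green = 85


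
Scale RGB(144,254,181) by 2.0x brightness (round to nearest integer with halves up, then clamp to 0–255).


Multiply each channel by 2.0, round half up, clamp to [0, 255]
R: 144×2.0 = 288 → clamp → 255
G: 254×2.0 = 508 → clamp → 255
B: 181×2.0 = 362 → clamp → 255
= RGB(255, 255, 255)


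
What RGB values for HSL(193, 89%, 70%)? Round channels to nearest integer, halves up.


H=193°, S=0.89, L=0.70
C = (1-|2L-1|)×S = (1-|0.40|)×0.89 = 0.534
H' = H/60 = 193/60 ≈ 3.2167; X = C×(1-|H' mod 2 - 1|) = 0.4183
m = L - C/2 = 0.70 - 0.267 = 0.433
Sector ⌊H'⌋ = 3 → (R',G',B') = (0.0, 0.4183, 0.534)
RGB = ((R'+m)×255, (G'+m)×255, (B'+m)×255) = (110.415, 217.0815, 246.585)
Round half up → RGB(110, 217, 247)


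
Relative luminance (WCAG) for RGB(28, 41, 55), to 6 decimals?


Linearize each channel (sRGB transfer function): c = v/255; c_lin = c/12.92 if c ≤ 0.04045, else ((c+0.055)/1.055)^2.4
  R: 28/255 ≈ 0.109804 > 0.04045 → ((0.109804+0.055)/1.055)^2.4 ≈ 0.011612
  G: 41/255 ≈ 0.160784 > 0.04045 → ((0.160784+0.055)/1.055)^2.4 ≈ 0.022174
  B: 55/255 ≈ 0.215686 > 0.04045 → ((0.215686+0.055)/1.055)^2.4 ≈ 0.038204
R_lin = 0.011612, G_lin = 0.022174, B_lin = 0.038204
L = 0.2126×R + 0.7152×G + 0.0722×B
L = 0.2126×0.011612 + 0.7152×0.022174 + 0.0722×0.038204
L ≈ 0.021086


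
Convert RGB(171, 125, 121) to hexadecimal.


R = 171 → AB (hex)
G = 125 → 7D (hex)
B = 121 → 79 (hex)
Hex = #AB7D79


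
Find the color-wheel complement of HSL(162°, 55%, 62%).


Complement = opposite side of color wheel = hue + 180°
H' = (162 + 180) mod 360 = 342°
S and L unchanged.
= HSL(342°, 55%, 62%)


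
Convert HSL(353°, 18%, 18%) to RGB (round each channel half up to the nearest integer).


H=353°, S=0.18, L=0.18
C = (1-|2L-1|)×S = (1-|-0.64|)×0.18 = 0.0648
H' = H/60 = 353/60 ≈ 5.8833; X = C×(1-|H' mod 2 - 1|) = 0.00756
m = L - C/2 = 0.18 - 0.0324 = 0.1476
Sector ⌊H'⌋ = 5 → (R',G',B') = (0.0648, 0.0, 0.00756)
RGB = ((R'+m)×255, (G'+m)×255, (B'+m)×255) = (54.162, 37.638, 39.5658)
Round half up → RGB(54, 38, 40)


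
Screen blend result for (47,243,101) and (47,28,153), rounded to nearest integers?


Screen: C = 255 - (255-A)×(255-B)/255, rounded to nearest integer
R: 255 - (255-47)×(255-47)/255 = 255 - 43264/255 ≈ 255 - 169.663 = 85.337 → 85
G: 255 - (255-243)×(255-28)/255 = 255 - 2724/255 ≈ 255 - 10.682 = 244.318 → 244
B: 255 - (255-101)×(255-153)/255 = 255 - 15708/255 ≈ 255 - 61.600 = 193.400 → 193
= RGB(85, 244, 193)


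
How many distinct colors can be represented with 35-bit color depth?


Colors = 2^bits = 2^35
= 34,359,738,368 colors


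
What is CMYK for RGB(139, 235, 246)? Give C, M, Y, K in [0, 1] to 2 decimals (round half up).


R'=139/255≈0.5451, G'=235/255≈0.9216, B'=246/255≈0.9647
K = 1 - max(R',G',B') = 1 - 246/255 = 9/255 = 0.03529… → 0.04
(1-R'-K)/(1-K) simplifies to (max-R)/max with max = 246:
C = (246-139)/246 = 107/246 = 0.43495… → 0.43
M = (246-235)/246 = 11/246 = 0.04471… → 0.04
Y = (246-246)/246 = 0/246 = 0 → 0.00
= CMYK(0.43, 0.04, 0.00, 0.04)


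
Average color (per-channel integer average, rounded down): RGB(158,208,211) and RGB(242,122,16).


Midpoint: each channel = ⌊(C₁+C₂)/2⌋
R: ⌊(158+242)/2⌋ = 200
G: ⌊(208+122)/2⌋ = 165
B: ⌊(211+16)/2⌋ = 113
= RGB(200, 165, 113)


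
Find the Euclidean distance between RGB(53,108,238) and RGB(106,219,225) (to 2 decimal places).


d = √[(R₁-R₂)² + (G₁-G₂)² + (B₁-B₂)²]
d = √[(53-106)² + (108-219)² + (238-225)²]
d = √[2809 + 12321 + 169]
d = √15299
d ≈ 123.69


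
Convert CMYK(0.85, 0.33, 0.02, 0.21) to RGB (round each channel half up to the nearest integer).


R = 255 × (1-C) × (1-K) = 255 × 0.15 × 0.79 = 30.2175 → 30
G = 255 × (1-M) × (1-K) = 255 × 0.67 × 0.79 = 134.9715 → 135
B = 255 × (1-Y) × (1-K) = 255 × 0.98 × 0.79 = 197.421 → 197
= RGB(30, 135, 197)


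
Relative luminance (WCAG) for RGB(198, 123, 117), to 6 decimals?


Linearize each channel (sRGB transfer function): c = v/255; c_lin = c/12.92 if c ≤ 0.04045, else ((c+0.055)/1.055)^2.4
  R: 198/255 ≈ 0.776471 > 0.04045 → ((0.776471+0.055)/1.055)^2.4 ≈ 0.564712
  G: 123/255 ≈ 0.482353 > 0.04045 → ((0.482353+0.055)/1.055)^2.4 ≈ 0.198069
  B: 117/255 ≈ 0.458824 > 0.04045 → ((0.458824+0.055)/1.055)^2.4 ≈ 0.177888
R_lin = 0.564712, G_lin = 0.198069, B_lin = 0.177888
L = 0.2126×R + 0.7152×G + 0.0722×B
L = 0.2126×0.564712 + 0.7152×0.198069 + 0.0722×0.177888
L ≈ 0.274560


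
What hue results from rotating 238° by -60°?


New hue = (H + rotation) mod 360
New hue = (238 -60) mod 360
= 178 mod 360
= 178°


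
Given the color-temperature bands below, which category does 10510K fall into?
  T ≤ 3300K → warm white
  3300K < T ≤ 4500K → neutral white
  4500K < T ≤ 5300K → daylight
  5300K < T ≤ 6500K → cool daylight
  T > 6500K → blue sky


Temperature: 10510K
10510K > 6500K → blue sky
Classification: blue sky


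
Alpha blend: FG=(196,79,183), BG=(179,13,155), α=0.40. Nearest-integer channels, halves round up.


C = α×F + (1-α)×B, with 1-α = 0.60
R: 0.40×196 + 0.60×179 = 78.40 + 107.40 = 185.80 → 186
G: 0.40×79 + 0.60×13 = 31.60 + 7.80 = 39.40 → 39
B: 0.40×183 + 0.60×155 = 73.20 + 93.00 = 166.20 → 166
= RGB(186, 39, 166)


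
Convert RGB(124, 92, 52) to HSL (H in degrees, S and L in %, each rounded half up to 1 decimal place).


Normalize: R'=124/255≈0.4863, G'=92/255≈0.3608, B'=52/255≈0.2039
Max=124/255, Min=52/255, Δ=Max-Min=72/255
L = (Max+Min)/2 = (124+52)/510 = 176/510 = 0.34509… → L = 34.5%
L ≤ 0.5 → S = Δ/(Max+Min) = 72/(124+52) = 72/176 = 0.40909… → S = 40.9%
(the 1/255 factors cancel in S and H, so raw channel differences can be used)
Max is R' → H = 60 × (((G-B)/Δ) mod 6) = 60 × (((92-52)/72) mod 6)
  40/72 = 0.5555…
  H = 60 × 0.5555… = 33.333…° → H = 33.3°
= HSL(33.3°, 40.9%, 34.5%)


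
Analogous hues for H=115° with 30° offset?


Base hue: 115°
Left analog: (115 - 30) mod 360 = 85°
Right analog: (115 + 30) mod 360 = 145°
Analogous hues = 85° and 145°


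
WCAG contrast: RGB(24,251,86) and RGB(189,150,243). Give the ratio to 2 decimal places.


Linearize each sRGB channel c=v/255: c/12.92 if c ≤ 0.04045 else ((c+0.055)/1.055)^2.4
L = 0.2126×R_lin + 0.7152×G_lin + 0.0722×B_lin
Color 1 (24,251,86):
  R=24: 24/255≈0.0941 > 0.04045 → ((0.0941+0.055)/1.055)^2.4 ≈ 0.00913
  G=251: 251/255≈0.9843 > 0.04045 → ((0.9843+0.055)/1.055)^2.4 ≈ 0.96469
  B=86: 86/255≈0.3373 > 0.04045 → ((0.3373+0.055)/1.055)^2.4 ≈ 0.09306
  L1 = 0.2126×0.00913 + 0.7152×0.96469 + 0.0722×0.09306 ≈ 0.69860
Color 2 (189,150,243):
  R=189: 189/255≈0.7412 > 0.04045 → ((0.7412+0.055)/1.055)^2.4 ≈ 0.50888
  G=150: 150/255≈0.5882 > 0.04045 → ((0.5882+0.055)/1.055)^2.4 ≈ 0.30499
  B=243: 243/255≈0.9529 > 0.04045 → ((0.9529+0.055)/1.055)^2.4 ≈ 0.89627
  L2 = 0.2126×0.50888 + 0.7152×0.30499 + 0.0722×0.89627 ≈ 0.39103
Lighter = 0.69860, Darker = 0.39103
Ratio = (L_lighter + 0.05) / (L_darker + 0.05)
Ratio = (0.69860 + 0.05) / (0.39103 + 0.05) = 0.74860 / 0.44103 ≈ 1.6974
Ratio ≈ 1.70:1


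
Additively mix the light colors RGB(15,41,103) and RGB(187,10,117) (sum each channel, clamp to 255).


Additive: each channel = min(255, C₁+C₂)
R: 15+187 = 202 → 202
G: 41+10 = 51 → 51
B: 103+117 = 220 → 220
= RGB(202, 51, 220)


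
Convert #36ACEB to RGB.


36 → 54 (R)
AC → 172 (G)
EB → 235 (B)
= RGB(54, 172, 235)


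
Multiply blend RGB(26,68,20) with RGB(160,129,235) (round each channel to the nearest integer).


Multiply: C = A×B/255, rounded to nearest integer
R: 26×160/255 = 4160/255 ≈ 16.314 → 16
G: 68×129/255 = 8772/255 ≈ 34.400 → 34
B: 20×235/255 = 4700/255 ≈ 18.431 → 18
= RGB(16, 34, 18)


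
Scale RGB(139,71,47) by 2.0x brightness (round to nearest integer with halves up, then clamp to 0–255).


Multiply each channel by 2.0, round half up, clamp to [0, 255]
R: 139×2.0 = 278 → clamp → 255
G: 71×2.0 = 142
B: 47×2.0 = 94
= RGB(255, 142, 94)


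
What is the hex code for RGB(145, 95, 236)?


R = 145 → 91 (hex)
G = 95 → 5F (hex)
B = 236 → EC (hex)
Hex = #915FEC


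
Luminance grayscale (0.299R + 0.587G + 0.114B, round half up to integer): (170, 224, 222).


Gray = 0.299×R + 0.587×G + 0.114×B
Gray = 0.299×170 + 0.587×224 + 0.114×222
Gray = 50.830 + 131.488 + 25.308
Gray = 207.626 → round half up → 208
Gray = 208


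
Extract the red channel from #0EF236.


Color: #0EF236
R = 0E = 14
G = F2 = 242
B = 36 = 54
Red = 14


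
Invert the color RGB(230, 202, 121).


Invert: (255-R, 255-G, 255-B)
R: 255-230 = 25
G: 255-202 = 53
B: 255-121 = 134
= RGB(25, 53, 134)


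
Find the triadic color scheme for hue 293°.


Triadic: equally spaced at 120° intervals
H1 = 293°
H2 = (293 + 120) mod 360 = 53°
H3 = (293 + 240) mod 360 = 173°
Triadic = 293°, 53°, 173°


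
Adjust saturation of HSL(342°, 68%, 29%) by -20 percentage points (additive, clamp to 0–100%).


Original S = 68%
Adjustment = -20 percentage points
New S = 68 + (-20) = 48
Clamp to [0, 100] → 48
= HSL(342°, 48%, 29%)


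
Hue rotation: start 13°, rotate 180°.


New hue = (H + rotation) mod 360
New hue = (13 + 180) mod 360
= 193 mod 360
= 193°


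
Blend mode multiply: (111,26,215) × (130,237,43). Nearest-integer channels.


Multiply: C = A×B/255, rounded to nearest integer
R: 111×130/255 = 14430/255 ≈ 56.588 → 57
G: 26×237/255 = 6162/255 ≈ 24.165 → 24
B: 215×43/255 = 9245/255 ≈ 36.255 → 36
= RGB(57, 24, 36)


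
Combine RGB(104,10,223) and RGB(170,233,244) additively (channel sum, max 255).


Additive: each channel = min(255, C₁+C₂)
R: 104+170 = 274 → 255
G: 10+233 = 243 → 243
B: 223+244 = 467 → 255
= RGB(255, 243, 255)


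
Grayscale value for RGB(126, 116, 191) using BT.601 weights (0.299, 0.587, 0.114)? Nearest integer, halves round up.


Gray = 0.299×R + 0.587×G + 0.114×B
Gray = 0.299×126 + 0.587×116 + 0.114×191
Gray = 37.674 + 68.092 + 21.774
Gray = 127.540 → round half up → 128
Gray = 128


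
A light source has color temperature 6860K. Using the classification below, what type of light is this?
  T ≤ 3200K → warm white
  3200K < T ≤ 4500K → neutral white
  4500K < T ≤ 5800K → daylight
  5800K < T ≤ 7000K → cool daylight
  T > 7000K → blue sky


Temperature: 6860K
5800K < 6860K ≤ 7000K → cool daylight
Classification: cool daylight


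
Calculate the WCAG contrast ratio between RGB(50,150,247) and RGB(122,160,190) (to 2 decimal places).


Linearize each sRGB channel c=v/255: c/12.92 if c ≤ 0.04045 else ((c+0.055)/1.055)^2.4
L = 0.2126×R_lin + 0.7152×G_lin + 0.0722×B_lin
Color 1 (50,150,247):
  R=50: 50/255≈0.1961 > 0.04045 → ((0.1961+0.055)/1.055)^2.4 ≈ 0.03190
  G=150: 150/255≈0.5882 > 0.04045 → ((0.5882+0.055)/1.055)^2.4 ≈ 0.30499
  B=247: 247/255≈0.9686 > 0.04045 → ((0.9686+0.055)/1.055)^2.4 ≈ 0.93011
  L1 = 0.2126×0.03190 + 0.7152×0.30499 + 0.0722×0.93011 ≈ 0.29206
Color 2 (122,160,190):
  R=122: 122/255≈0.4784 > 0.04045 → ((0.4784+0.055)/1.055)^2.4 ≈ 0.19462
  G=160: 160/255≈0.6275 > 0.04045 → ((0.6275+0.055)/1.055)^2.4 ≈ 0.35153
  B=190: 190/255≈0.7451 > 0.04045 → ((0.7451+0.055)/1.055)^2.4 ≈ 0.51492
  L2 = 0.2126×0.19462 + 0.7152×0.35153 + 0.0722×0.51492 ≈ 0.32997
Lighter = 0.32997, Darker = 0.29206
Ratio = (L_lighter + 0.05) / (L_darker + 0.05)
Ratio = (0.32997 + 0.05) / (0.29206 + 0.05) = 0.37997 / 0.34206 ≈ 1.1108
Ratio ≈ 1.11:1


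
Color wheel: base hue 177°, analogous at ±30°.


Base hue: 177°
Left analog: (177 - 30) mod 360 = 147°
Right analog: (177 + 30) mod 360 = 207°
Analogous hues = 147° and 207°


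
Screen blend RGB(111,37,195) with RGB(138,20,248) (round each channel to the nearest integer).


Screen: C = 255 - (255-A)×(255-B)/255, rounded to nearest integer
R: 255 - (255-111)×(255-138)/255 = 255 - 16848/255 ≈ 255 - 66.071 = 188.929 → 189
G: 255 - (255-37)×(255-20)/255 = 255 - 51230/255 ≈ 255 - 200.902 = 54.098 → 54
B: 255 - (255-195)×(255-248)/255 = 255 - 420/255 ≈ 255 - 1.647 = 253.353 → 253
= RGB(189, 54, 253)


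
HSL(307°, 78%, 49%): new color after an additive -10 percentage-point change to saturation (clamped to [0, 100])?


Original S = 78%
Adjustment = -10 percentage points
New S = 78 + (-10) = 68
Clamp to [0, 100] → 68
= HSL(307°, 68%, 49%)


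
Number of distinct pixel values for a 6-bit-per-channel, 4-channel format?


Total bits = 6 bits/channel × 4 channels = 24 bits
Distinct pixel values = 2^24
= 16,777,216 pixel values


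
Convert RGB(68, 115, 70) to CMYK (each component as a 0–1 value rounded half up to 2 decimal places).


R'=68/255≈0.2667, G'=115/255≈0.4510, B'=70/255≈0.2745
K = 1 - max(R',G',B') = 1 - 115/255 = 140/255 = 0.54901… → 0.55
(1-R'-K)/(1-K) simplifies to (max-R)/max with max = 115:
C = (115-68)/115 = 47/115 = 0.40869… → 0.41
M = (115-115)/115 = 0/115 = 0 → 0.00
Y = (115-70)/115 = 45/115 = 0.39130… → 0.39
= CMYK(0.41, 0.00, 0.39, 0.55)


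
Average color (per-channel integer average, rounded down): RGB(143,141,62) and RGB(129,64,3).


Midpoint: each channel = ⌊(C₁+C₂)/2⌋
R: ⌊(143+129)/2⌋ = 136
G: ⌊(141+64)/2⌋ = 102
B: ⌊(62+3)/2⌋ = 32
= RGB(136, 102, 32)


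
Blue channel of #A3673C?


Color: #A3673C
R = A3 = 163
G = 67 = 103
B = 3C = 60
Blue = 60


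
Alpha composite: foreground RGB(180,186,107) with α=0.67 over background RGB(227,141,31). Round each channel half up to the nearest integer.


C = α×F + (1-α)×B, with 1-α = 0.33
R: 0.67×180 + 0.33×227 = 120.60 + 74.91 = 195.51 → 196
G: 0.67×186 + 0.33×141 = 124.62 + 46.53 = 171.15 → 171
B: 0.67×107 + 0.33×31 = 71.69 + 10.23 = 81.92 → 82
= RGB(196, 171, 82)


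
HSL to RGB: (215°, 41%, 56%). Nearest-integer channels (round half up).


H=215°, S=0.41, L=0.56
C = (1-|2L-1|)×S = (1-|0.12|)×0.41 = 0.3608
H' = H/60 = 215/60 ≈ 3.5833; X = C×(1-|H' mod 2 - 1|) ≈ 0.1503
m = L - C/2 = 0.56 - 0.1804 = 0.3796
Sector ⌊H'⌋ = 3 → (R',G',B') = (0.0, ≈0.1503, 0.3608)
RGB = ((R'+m)×255, (G'+m)×255, (B'+m)×255) = (96.798, 135.133, 188.802)
Round half up → RGB(97, 135, 189)


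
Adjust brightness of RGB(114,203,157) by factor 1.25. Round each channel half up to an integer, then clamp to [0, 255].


Multiply each channel by 1.25, round half up, clamp to [0, 255]
R: 114×1.25 = 142.5 → round → 143
G: 203×1.25 = 253.75 → round → 254
B: 157×1.25 = 196.25 → round → 196
= RGB(143, 254, 196)


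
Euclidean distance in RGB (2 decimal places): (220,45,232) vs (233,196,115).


d = √[(R₁-R₂)² + (G₁-G₂)² + (B₁-B₂)²]
d = √[(220-233)² + (45-196)² + (232-115)²]
d = √[169 + 22801 + 13689]
d = √36659
d ≈ 191.47


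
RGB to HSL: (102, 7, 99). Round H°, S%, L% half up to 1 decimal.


Normalize: R'=102/255≈0.4000, G'=7/255≈0.0275, B'=99/255≈0.3882
Max=102/255, Min=7/255, Δ=Max-Min=95/255
L = (Max+Min)/2 = (102+7)/510 = 109/510 = 0.21372… → L = 21.4%
L ≤ 0.5 → S = Δ/(Max+Min) = 95/(102+7) = 95/109 = 0.87155… → S = 87.2%
(the 1/255 factors cancel in S and H, so raw channel differences can be used)
Max is R' → H = 60 × (((G-B)/Δ) mod 6) = 60 × (((7-99)/95) mod 6)
  (-92)/95 = -0.9684…; negative, so add 6 → 5.0315…
  H = 60 × 5.0315… = 301.894…° → H = 301.9°
= HSL(301.9°, 87.2%, 21.4%)


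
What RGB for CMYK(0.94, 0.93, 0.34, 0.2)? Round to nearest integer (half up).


R = 255 × (1-C) × (1-K) = 255 × 0.06 × 0.80 = 12.24 → 12
G = 255 × (1-M) × (1-K) = 255 × 0.07 × 0.80 = 14.28 → 14
B = 255 × (1-Y) × (1-K) = 255 × 0.66 × 0.80 = 134.64 → 135
= RGB(12, 14, 135)


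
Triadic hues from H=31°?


Triadic: equally spaced at 120° intervals
H1 = 31°
H2 = (31 + 120) mod 360 = 151°
H3 = (31 + 240) mod 360 = 271°
Triadic = 31°, 151°, 271°


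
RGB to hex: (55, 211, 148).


R = 55 → 37 (hex)
G = 211 → D3 (hex)
B = 148 → 94 (hex)
Hex = #37D394


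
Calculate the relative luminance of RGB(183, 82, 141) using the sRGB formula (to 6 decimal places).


Linearize each channel (sRGB transfer function): c = v/255; c_lin = c/12.92 if c ≤ 0.04045, else ((c+0.055)/1.055)^2.4
  R: 183/255 ≈ 0.717647 > 0.04045 → ((0.717647+0.055)/1.055)^2.4 ≈ 0.473531
  G: 82/255 ≈ 0.321569 > 0.04045 → ((0.321569+0.055)/1.055)^2.4 ≈ 0.084376
  B: 141/255 ≈ 0.552941 > 0.04045 → ((0.552941+0.055)/1.055)^2.4 ≈ 0.266356
R_lin = 0.473531, G_lin = 0.084376, B_lin = 0.266356
L = 0.2126×R + 0.7152×G + 0.0722×B
L = 0.2126×0.473531 + 0.7152×0.084376 + 0.0722×0.266356
L ≈ 0.180250


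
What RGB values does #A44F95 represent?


A4 → 164 (R)
4F → 79 (G)
95 → 149 (B)
= RGB(164, 79, 149)


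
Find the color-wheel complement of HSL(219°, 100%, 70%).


Complement = opposite side of color wheel = hue + 180°
H' = (219 + 180) mod 360 = 39°
S and L unchanged.
= HSL(39°, 100%, 70%)


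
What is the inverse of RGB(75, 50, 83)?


Invert: (255-R, 255-G, 255-B)
R: 255-75 = 180
G: 255-50 = 205
B: 255-83 = 172
= RGB(180, 205, 172)


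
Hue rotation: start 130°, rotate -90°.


New hue = (H + rotation) mod 360
New hue = (130 -90) mod 360
= 40 mod 360
= 40°


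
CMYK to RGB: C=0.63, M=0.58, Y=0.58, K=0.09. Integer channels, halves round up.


R = 255 × (1-C) × (1-K) = 255 × 0.37 × 0.91 = 85.8585 → 86
G = 255 × (1-M) × (1-K) = 255 × 0.42 × 0.91 = 97.461 → 97
B = 255 × (1-Y) × (1-K) = 255 × 0.42 × 0.91 = 97.461 → 97
= RGB(86, 97, 97)


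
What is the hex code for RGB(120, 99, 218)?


R = 120 → 78 (hex)
G = 99 → 63 (hex)
B = 218 → DA (hex)
Hex = #7863DA


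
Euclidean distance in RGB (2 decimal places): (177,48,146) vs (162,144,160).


d = √[(R₁-R₂)² + (G₁-G₂)² + (B₁-B₂)²]
d = √[(177-162)² + (48-144)² + (146-160)²]
d = √[225 + 9216 + 196]
d = √9637
d ≈ 98.17


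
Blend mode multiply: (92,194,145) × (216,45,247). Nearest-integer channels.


Multiply: C = A×B/255, rounded to nearest integer
R: 92×216/255 = 19872/255 ≈ 77.929 → 78
G: 194×45/255 = 8730/255 ≈ 34.235 → 34
B: 145×247/255 = 35815/255 ≈ 140.451 → 140
= RGB(78, 34, 140)


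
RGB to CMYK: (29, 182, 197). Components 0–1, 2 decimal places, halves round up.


R'=29/255≈0.1137, G'=182/255≈0.7137, B'=197/255≈0.7725
K = 1 - max(R',G',B') = 1 - 197/255 = 58/255 = 0.22745… → 0.23
(1-R'-K)/(1-K) simplifies to (max-R)/max with max = 197:
C = (197-29)/197 = 168/197 = 0.85279… → 0.85
M = (197-182)/197 = 15/197 = 0.07614… → 0.08
Y = (197-197)/197 = 0/197 = 0 → 0.00
= CMYK(0.85, 0.08, 0.00, 0.23)


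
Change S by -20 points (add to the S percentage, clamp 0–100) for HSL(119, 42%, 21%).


Original S = 42%
Adjustment = -20 percentage points
New S = 42 + (-20) = 22
Clamp to [0, 100] → 22
= HSL(119°, 22%, 21%)


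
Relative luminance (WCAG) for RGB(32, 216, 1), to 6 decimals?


Linearize each channel (sRGB transfer function): c = v/255; c_lin = c/12.92 if c ≤ 0.04045, else ((c+0.055)/1.055)^2.4
  R: 32/255 ≈ 0.125490 > 0.04045 → ((0.125490+0.055)/1.055)^2.4 ≈ 0.014444
  G: 216/255 ≈ 0.847059 > 0.04045 → ((0.847059+0.055)/1.055)^2.4 ≈ 0.686685
  B: 1/255 ≈ 0.003922 ≤ 0.04045 → 0.003922/12.92 ≈ 0.000304
R_lin = 0.014444, G_lin = 0.686685, B_lin = 0.000304
L = 0.2126×R + 0.7152×G + 0.0722×B
L = 0.2126×0.014444 + 0.7152×0.686685 + 0.0722×0.000304
L ≈ 0.494210


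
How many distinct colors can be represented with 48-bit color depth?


Colors = 2^bits = 2^48
= 281,474,976,710,656 colors


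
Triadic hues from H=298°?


Triadic: equally spaced at 120° intervals
H1 = 298°
H2 = (298 + 120) mod 360 = 58°
H3 = (298 + 240) mod 360 = 178°
Triadic = 298°, 58°, 178°


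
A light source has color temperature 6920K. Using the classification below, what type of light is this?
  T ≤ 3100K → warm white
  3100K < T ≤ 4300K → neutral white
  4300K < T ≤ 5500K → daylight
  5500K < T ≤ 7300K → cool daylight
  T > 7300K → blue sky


Temperature: 6920K
5500K < 6920K ≤ 7300K → cool daylight
Classification: cool daylight


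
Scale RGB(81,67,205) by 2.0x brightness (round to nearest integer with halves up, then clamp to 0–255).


Multiply each channel by 2.0, round half up, clamp to [0, 255]
R: 81×2.0 = 162
G: 67×2.0 = 134
B: 205×2.0 = 410 → clamp → 255
= RGB(162, 134, 255)


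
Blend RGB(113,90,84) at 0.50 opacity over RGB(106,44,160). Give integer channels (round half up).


C = α×F + (1-α)×B, with 1-α = 0.50
R: 0.50×113 + 0.50×106 = 56.50 + 53.00 = 109.50 → 110
G: 0.50×90 + 0.50×44 = 45.00 + 22.00 = 67.00 → 67
B: 0.50×84 + 0.50×160 = 42.00 + 80.00 = 122.00 → 122
= RGB(110, 67, 122)


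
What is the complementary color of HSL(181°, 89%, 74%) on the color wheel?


Complement = opposite side of color wheel = hue + 180°
H' = (181 + 180) mod 360 = 1°
S and L unchanged.
= HSL(1°, 89%, 74%)


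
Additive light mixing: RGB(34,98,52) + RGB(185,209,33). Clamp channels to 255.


Additive: each channel = min(255, C₁+C₂)
R: 34+185 = 219 → 219
G: 98+209 = 307 → 255
B: 52+33 = 85 → 85
= RGB(219, 255, 85)


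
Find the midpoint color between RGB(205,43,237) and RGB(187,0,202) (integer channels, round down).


Midpoint: each channel = ⌊(C₁+C₂)/2⌋
R: ⌊(205+187)/2⌋ = 196
G: ⌊(43+0)/2⌋ = 21
B: ⌊(237+202)/2⌋ = 219
= RGB(196, 21, 219)


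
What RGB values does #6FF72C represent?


6F → 111 (R)
F7 → 247 (G)
2C → 44 (B)
= RGB(111, 247, 44)


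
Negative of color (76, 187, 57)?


Invert: (255-R, 255-G, 255-B)
R: 255-76 = 179
G: 255-187 = 68
B: 255-57 = 198
= RGB(179, 68, 198)


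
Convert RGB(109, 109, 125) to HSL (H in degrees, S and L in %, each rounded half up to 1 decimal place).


Normalize: R'=109/255≈0.4275, G'=109/255≈0.4275, B'=125/255≈0.4902
Max=125/255, Min=109/255, Δ=Max-Min=16/255
L = (Max+Min)/2 = (125+109)/510 = 234/510 = 0.45882… → L = 45.9%
L ≤ 0.5 → S = Δ/(Max+Min) = 16/(125+109) = 16/234 = 0.06837… → S = 6.8%
(the 1/255 factors cancel in S and H, so raw channel differences can be used)
Max is B' → H = 60 × ((R-G)/Δ + 4) = 60 × ((109-109)/16 + 4)
  0/16 + 4 = 0 + 4 = 4
  H = 60 × 4 = 240° → H = 240.0°
= HSL(240.0°, 6.8%, 45.9%)


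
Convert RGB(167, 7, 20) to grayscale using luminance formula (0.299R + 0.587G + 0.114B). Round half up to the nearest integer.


Gray = 0.299×R + 0.587×G + 0.114×B
Gray = 0.299×167 + 0.587×7 + 0.114×20
Gray = 49.933 + 4.109 + 2.280
Gray = 56.322 → round half up → 56
Gray = 56


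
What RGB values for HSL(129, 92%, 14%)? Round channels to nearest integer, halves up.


H=129°, S=0.92, L=0.14
C = (1-|2L-1|)×S = (1-|-0.72|)×0.92 = 0.2576
H' = H/60 = 129/60 ≈ 2.1500; X = C×(1-|H' mod 2 - 1|) = 0.03864
m = L - C/2 = 0.14 - 0.1288 = 0.0112
Sector ⌊H'⌋ = 2 → (R',G',B') = (0.0, 0.2576, 0.03864)
RGB = ((R'+m)×255, (G'+m)×255, (B'+m)×255) = (2.856, 68.544, 12.7092)
Round half up → RGB(3, 69, 13)


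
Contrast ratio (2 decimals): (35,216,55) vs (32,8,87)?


Linearize each sRGB channel c=v/255: c/12.92 if c ≤ 0.04045 else ((c+0.055)/1.055)^2.4
L = 0.2126×R_lin + 0.7152×G_lin + 0.0722×B_lin
Color 1 (35,216,55):
  R=35: 35/255≈0.1373 > 0.04045 → ((0.1373+0.055)/1.055)^2.4 ≈ 0.01681
  G=216: 216/255≈0.8471 > 0.04045 → ((0.8471+0.055)/1.055)^2.4 ≈ 0.68669
  B=55: 55/255≈0.2157 > 0.04045 → ((0.2157+0.055)/1.055)^2.4 ≈ 0.03820
  L1 = 0.2126×0.01681 + 0.7152×0.68669 + 0.0722×0.03820 ≈ 0.49745
Color 2 (32,8,87):
  R=32: 32/255≈0.1255 > 0.04045 → ((0.1255+0.055)/1.055)^2.4 ≈ 0.01444
  G=8: 8/255≈0.0314 ≤ 0.04045 → 0.0314/12.92 ≈ 0.00243
  B=87: 87/255≈0.3412 > 0.04045 → ((0.3412+0.055)/1.055)^2.4 ≈ 0.09531
  L2 = 0.2126×0.01444 + 0.7152×0.00243 + 0.0722×0.09531 ≈ 0.01169
Lighter = 0.49745, Darker = 0.01169
Ratio = (L_lighter + 0.05) / (L_darker + 0.05)
Ratio = (0.49745 + 0.05) / (0.01169 + 0.05) = 0.54745 / 0.06169 ≈ 8.8744
Ratio ≈ 8.87:1


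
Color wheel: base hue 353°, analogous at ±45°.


Base hue: 353°
Left analog: (353 - 45) mod 360 = 308°
Right analog: (353 + 45) mod 360 = 38°
Analogous hues = 308° and 38°


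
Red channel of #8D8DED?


Color: #8D8DED
R = 8D = 141
G = 8D = 141
B = ED = 237
Red = 141


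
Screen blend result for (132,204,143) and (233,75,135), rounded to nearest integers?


Screen: C = 255 - (255-A)×(255-B)/255, rounded to nearest integer
R: 255 - (255-132)×(255-233)/255 = 255 - 2706/255 ≈ 255 - 10.612 = 244.388 → 244
G: 255 - (255-204)×(255-75)/255 = 255 - 9180/255 ≈ 255 - 36.000 = 219.000 → 219
B: 255 - (255-143)×(255-135)/255 = 255 - 13440/255 ≈ 255 - 52.706 = 202.294 → 202
= RGB(244, 219, 202)


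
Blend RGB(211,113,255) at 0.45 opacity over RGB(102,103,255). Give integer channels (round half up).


C = α×F + (1-α)×B, with 1-α = 0.55
R: 0.45×211 + 0.55×102 = 94.95 + 56.10 = 151.05 → 151
G: 0.45×113 + 0.55×103 = 50.85 + 56.65 = 107.50 → 108
B: 0.45×255 + 0.55×255 = 114.75 + 140.25 = 255.00 → 255
= RGB(151, 108, 255)


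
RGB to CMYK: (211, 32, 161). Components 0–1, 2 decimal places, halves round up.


R'=211/255≈0.8275, G'=32/255≈0.1255, B'=161/255≈0.6314
K = 1 - max(R',G',B') = 1 - 211/255 = 44/255 = 0.17254… → 0.17
(1-R'-K)/(1-K) simplifies to (max-R)/max with max = 211:
C = (211-211)/211 = 0/211 = 0 → 0.00
M = (211-32)/211 = 179/211 = 0.84834… → 0.85
Y = (211-161)/211 = 50/211 = 0.23696… → 0.24
= CMYK(0.00, 0.85, 0.24, 0.17)


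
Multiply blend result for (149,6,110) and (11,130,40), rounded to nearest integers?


Multiply: C = A×B/255, rounded to nearest integer
R: 149×11/255 = 1639/255 ≈ 6.427 → 6
G: 6×130/255 = 780/255 ≈ 3.059 → 3
B: 110×40/255 = 4400/255 ≈ 17.255 → 17
= RGB(6, 3, 17)


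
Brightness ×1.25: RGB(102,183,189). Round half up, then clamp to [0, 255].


Multiply each channel by 1.25, round half up, clamp to [0, 255]
R: 102×1.25 = 127.5 → round → 128
G: 183×1.25 = 228.75 → round → 229
B: 189×1.25 = 236.25 → round → 236
= RGB(128, 229, 236)


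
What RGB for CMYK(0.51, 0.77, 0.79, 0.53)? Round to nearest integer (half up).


R = 255 × (1-C) × (1-K) = 255 × 0.49 × 0.47 = 58.7265 → 59
G = 255 × (1-M) × (1-K) = 255 × 0.23 × 0.47 = 27.5655 → 28
B = 255 × (1-Y) × (1-K) = 255 × 0.21 × 0.47 = 25.1685 → 25
= RGB(59, 28, 25)


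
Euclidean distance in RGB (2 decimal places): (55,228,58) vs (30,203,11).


d = √[(R₁-R₂)² + (G₁-G₂)² + (B₁-B₂)²]
d = √[(55-30)² + (228-203)² + (58-11)²]
d = √[625 + 625 + 2209]
d = √3459
d ≈ 58.81


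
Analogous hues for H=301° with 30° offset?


Base hue: 301°
Left analog: (301 - 30) mod 360 = 271°
Right analog: (301 + 30) mod 360 = 331°
Analogous hues = 271° and 331°


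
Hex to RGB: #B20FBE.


B2 → 178 (R)
0F → 15 (G)
BE → 190 (B)
= RGB(178, 15, 190)


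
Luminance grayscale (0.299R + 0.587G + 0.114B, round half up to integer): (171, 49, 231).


Gray = 0.299×R + 0.587×G + 0.114×B
Gray = 0.299×171 + 0.587×49 + 0.114×231
Gray = 51.129 + 28.763 + 26.334
Gray = 106.226 → round half up → 106
Gray = 106


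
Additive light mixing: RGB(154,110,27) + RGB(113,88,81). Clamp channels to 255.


Additive: each channel = min(255, C₁+C₂)
R: 154+113 = 267 → 255
G: 110+88 = 198 → 198
B: 27+81 = 108 → 108
= RGB(255, 198, 108)


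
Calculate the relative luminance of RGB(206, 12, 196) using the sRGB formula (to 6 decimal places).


Linearize each channel (sRGB transfer function): c = v/255; c_lin = c/12.92 if c ≤ 0.04045, else ((c+0.055)/1.055)^2.4
  R: 206/255 ≈ 0.807843 > 0.04045 → ((0.807843+0.055)/1.055)^2.4 ≈ 0.617207
  G: 12/255 ≈ 0.047059 > 0.04045 → ((0.047059+0.055)/1.055)^2.4 ≈ 0.003677
  B: 196/255 ≈ 0.768627 > 0.04045 → ((0.768627+0.055)/1.055)^2.4 ≈ 0.552011
R_lin = 0.617207, G_lin = 0.003677, B_lin = 0.552011
L = 0.2126×R + 0.7152×G + 0.0722×B
L = 0.2126×0.617207 + 0.7152×0.003677 + 0.0722×0.552011
L ≈ 0.173703


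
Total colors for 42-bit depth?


Colors = 2^bits = 2^42
= 4,398,046,511,104 colors


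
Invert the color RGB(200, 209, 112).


Invert: (255-R, 255-G, 255-B)
R: 255-200 = 55
G: 255-209 = 46
B: 255-112 = 143
= RGB(55, 46, 143)


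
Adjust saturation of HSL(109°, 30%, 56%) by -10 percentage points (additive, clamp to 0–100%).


Original S = 30%
Adjustment = -10 percentage points
New S = 30 + (-10) = 20
Clamp to [0, 100] → 20
= HSL(109°, 20%, 56%)


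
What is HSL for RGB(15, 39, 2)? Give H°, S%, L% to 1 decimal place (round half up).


Normalize: R'=15/255≈0.0588, G'=39/255≈0.1529, B'=2/255≈0.0078
Max=39/255, Min=2/255, Δ=Max-Min=37/255
L = (Max+Min)/2 = (39+2)/510 = 41/510 = 0.08039… → L = 8.0%
L ≤ 0.5 → S = Δ/(Max+Min) = 37/(39+2) = 37/41 = 0.90243… → S = 90.2%
(the 1/255 factors cancel in S and H, so raw channel differences can be used)
Max is G' → H = 60 × ((B-R)/Δ + 2) = 60 × ((2-15)/37 + 2)
  -13/37 + 2 = -0.3513… + 2 = 1.6486…
  H = 60 × 1.6486… = 98.918…° → H = 98.9°
= HSL(98.9°, 90.2%, 8.0%)


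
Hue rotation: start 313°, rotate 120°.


New hue = (H + rotation) mod 360
New hue = (313 + 120) mod 360
= 433 mod 360
= 73°


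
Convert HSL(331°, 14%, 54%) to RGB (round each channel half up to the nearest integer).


H=331°, S=0.14, L=0.54
C = (1-|2L-1|)×S = (1-|0.08|)×0.14 = 0.1288
H' = H/60 = 331/60 ≈ 5.5167; X = C×(1-|H' mod 2 - 1|) ≈ 0.0623
m = L - C/2 = 0.54 - 0.0644 = 0.4756
Sector ⌊H'⌋ = 5 → (R',G',B') = (0.1288, 0.0, ≈0.0623)
RGB = ((R'+m)×255, (G'+m)×255, (B'+m)×255) = (154.122, 121.278, 137.1526)
Round half up → RGB(154, 121, 137)


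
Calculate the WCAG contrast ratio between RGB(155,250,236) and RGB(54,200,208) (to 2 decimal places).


Linearize each sRGB channel c=v/255: c/12.92 if c ≤ 0.04045 else ((c+0.055)/1.055)^2.4
L = 0.2126×R_lin + 0.7152×G_lin + 0.0722×B_lin
Color 1 (155,250,236):
  R=155: 155/255≈0.6078 > 0.04045 → ((0.6078+0.055)/1.055)^2.4 ≈ 0.32778
  G=250: 250/255≈0.9804 > 0.04045 → ((0.9804+0.055)/1.055)^2.4 ≈ 0.95597
  B=236: 236/255≈0.9255 > 0.04045 → ((0.9255+0.055)/1.055)^2.4 ≈ 0.83880
  L1 = 0.2126×0.32778 + 0.7152×0.95597 + 0.0722×0.83880 ≈ 0.81396
Color 2 (54,200,208):
  R=54: 54/255≈0.2118 > 0.04045 → ((0.2118+0.055)/1.055)^2.4 ≈ 0.03689
  G=200: 200/255≈0.7843 > 0.04045 → ((0.7843+0.055)/1.055)^2.4 ≈ 0.57758
  B=208: 208/255≈0.8157 > 0.04045 → ((0.8157+0.055)/1.055)^2.4 ≈ 0.63076
  L2 = 0.2126×0.03689 + 0.7152×0.57758 + 0.0722×0.63076 ≈ 0.46647
Lighter = 0.81396, Darker = 0.46647
Ratio = (L_lighter + 0.05) / (L_darker + 0.05)
Ratio = (0.81396 + 0.05) / (0.46647 + 0.05) = 0.86396 / 0.51647 ≈ 1.6728
Ratio ≈ 1.67:1


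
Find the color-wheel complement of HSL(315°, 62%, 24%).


Complement = opposite side of color wheel = hue + 180°
H' = (315 + 180) mod 360 = 135°
S and L unchanged.
= HSL(135°, 62%, 24%)


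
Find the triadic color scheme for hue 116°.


Triadic: equally spaced at 120° intervals
H1 = 116°
H2 = (116 + 120) mod 360 = 236°
H3 = (116 + 240) mod 360 = 356°
Triadic = 116°, 236°, 356°


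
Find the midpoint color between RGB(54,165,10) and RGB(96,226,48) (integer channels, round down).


Midpoint: each channel = ⌊(C₁+C₂)/2⌋
R: ⌊(54+96)/2⌋ = 75
G: ⌊(165+226)/2⌋ = 195
B: ⌊(10+48)/2⌋ = 29
= RGB(75, 195, 29)


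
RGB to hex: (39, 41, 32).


R = 39 → 27 (hex)
G = 41 → 29 (hex)
B = 32 → 20 (hex)
Hex = #272920


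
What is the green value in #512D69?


Color: #512D69
R = 51 = 81
G = 2D = 45
B = 69 = 105
Green = 45


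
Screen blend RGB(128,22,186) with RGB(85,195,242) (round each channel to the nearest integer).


Screen: C = 255 - (255-A)×(255-B)/255, rounded to nearest integer
R: 255 - (255-128)×(255-85)/255 = 255 - 21590/255 ≈ 255 - 84.667 = 170.333 → 170
G: 255 - (255-22)×(255-195)/255 = 255 - 13980/255 ≈ 255 - 54.824 = 200.176 → 200
B: 255 - (255-186)×(255-242)/255 = 255 - 897/255 ≈ 255 - 3.518 = 251.482 → 251
= RGB(170, 200, 251)


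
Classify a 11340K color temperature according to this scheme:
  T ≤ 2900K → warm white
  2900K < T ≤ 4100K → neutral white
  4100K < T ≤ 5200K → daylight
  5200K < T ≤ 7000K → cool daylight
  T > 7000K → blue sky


Temperature: 11340K
11340K > 7000K → blue sky
Classification: blue sky


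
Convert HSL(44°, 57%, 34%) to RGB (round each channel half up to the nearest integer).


H=44°, S=0.57, L=0.34
C = (1-|2L-1|)×S = (1-|-0.32|)×0.57 = 0.3876
H' = H/60 = 44/60 ≈ 0.7333; X = C×(1-|H' mod 2 - 1|) = 0.28424
m = L - C/2 = 0.34 - 0.1938 = 0.1462
Sector ⌊H'⌋ = 0 → (R',G',B') = (0.3876, 0.28424, 0.0)
RGB = ((R'+m)×255, (G'+m)×255, (B'+m)×255) = (136.119, 109.7622, 37.281)
Round half up → RGB(136, 110, 37)


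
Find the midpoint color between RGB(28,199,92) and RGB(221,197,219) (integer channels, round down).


Midpoint: each channel = ⌊(C₁+C₂)/2⌋
R: ⌊(28+221)/2⌋ = 124
G: ⌊(199+197)/2⌋ = 198
B: ⌊(92+219)/2⌋ = 155
= RGB(124, 198, 155)


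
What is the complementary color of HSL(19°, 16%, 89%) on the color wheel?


Complement = opposite side of color wheel = hue + 180°
H' = (19 + 180) mod 360 = 199°
S and L unchanged.
= HSL(199°, 16%, 89%)


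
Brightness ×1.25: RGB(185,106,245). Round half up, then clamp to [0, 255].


Multiply each channel by 1.25, round half up, clamp to [0, 255]
R: 185×1.25 = 231.25 → round → 231
G: 106×1.25 = 132.5 → round → 133
B: 245×1.25 = 306.25 → round → 306 → clamp → 255
= RGB(231, 133, 255)


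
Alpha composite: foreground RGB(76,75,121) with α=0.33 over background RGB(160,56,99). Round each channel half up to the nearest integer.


C = α×F + (1-α)×B, with 1-α = 0.67
R: 0.33×76 + 0.67×160 = 25.08 + 107.20 = 132.28 → 132
G: 0.33×75 + 0.67×56 = 24.75 + 37.52 = 62.27 → 62
B: 0.33×121 + 0.67×99 = 39.93 + 66.33 = 106.26 → 106
= RGB(132, 62, 106)


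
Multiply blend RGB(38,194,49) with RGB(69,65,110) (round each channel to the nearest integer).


Multiply: C = A×B/255, rounded to nearest integer
R: 38×69/255 = 2622/255 ≈ 10.282 → 10
G: 194×65/255 = 12610/255 ≈ 49.451 → 49
B: 49×110/255 = 5390/255 ≈ 21.137 → 21
= RGB(10, 49, 21)


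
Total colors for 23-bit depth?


Colors = 2^bits = 2^23
= 8,388,608 colors


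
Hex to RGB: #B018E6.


B0 → 176 (R)
18 → 24 (G)
E6 → 230 (B)
= RGB(176, 24, 230)


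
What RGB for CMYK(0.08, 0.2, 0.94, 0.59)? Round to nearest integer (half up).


R = 255 × (1-C) × (1-K) = 255 × 0.92 × 0.41 = 96.186 → 96
G = 255 × (1-M) × (1-K) = 255 × 0.80 × 0.41 = 83.64 → 84
B = 255 × (1-Y) × (1-K) = 255 × 0.06 × 0.41 = 6.273 → 6
= RGB(96, 84, 6)


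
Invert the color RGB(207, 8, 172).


Invert: (255-R, 255-G, 255-B)
R: 255-207 = 48
G: 255-8 = 247
B: 255-172 = 83
= RGB(48, 247, 83)


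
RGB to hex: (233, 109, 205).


R = 233 → E9 (hex)
G = 109 → 6D (hex)
B = 205 → CD (hex)
Hex = #E96DCD


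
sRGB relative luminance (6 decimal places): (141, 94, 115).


Linearize each channel (sRGB transfer function): c = v/255; c_lin = c/12.92 if c ≤ 0.04045, else ((c+0.055)/1.055)^2.4
  R: 141/255 ≈ 0.552941 > 0.04045 → ((0.552941+0.055)/1.055)^2.4 ≈ 0.266356
  G: 94/255 ≈ 0.368627 > 0.04045 → ((0.368627+0.055)/1.055)^2.4 ≈ 0.111932
  B: 115/255 ≈ 0.450980 > 0.04045 → ((0.450980+0.055)/1.055)^2.4 ≈ 0.171441
R_lin = 0.266356, G_lin = 0.111932, B_lin = 0.171441
L = 0.2126×R + 0.7152×G + 0.0722×B
L = 0.2126×0.266356 + 0.7152×0.111932 + 0.0722×0.171441
L ≈ 0.149059
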